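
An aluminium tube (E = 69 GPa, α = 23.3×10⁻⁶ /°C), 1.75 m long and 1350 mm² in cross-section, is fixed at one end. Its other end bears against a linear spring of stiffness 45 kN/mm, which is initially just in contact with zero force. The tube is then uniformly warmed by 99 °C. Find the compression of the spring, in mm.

The unrestrained thermal change is αΔT L = 23.3×10⁻⁶ × 99 × 1750 = 4.037 mm.
Let P be the compressive force at the spring. The tube shortens elastically by PL/(AE) and the spring compresses by P/k; together these equal δ_free.
P [ L/(AE) + 1/k ] = δ_free → P [ 1750/(1350×69×10³) + 1/(45×10³) ] = 4.037.
P = 4.037 / 4.101×10⁻⁵ = 98430 N.
Spring compression = P/k = 98430/(45×10³) = 2.187 mm.

δ ≈ 2.19 mm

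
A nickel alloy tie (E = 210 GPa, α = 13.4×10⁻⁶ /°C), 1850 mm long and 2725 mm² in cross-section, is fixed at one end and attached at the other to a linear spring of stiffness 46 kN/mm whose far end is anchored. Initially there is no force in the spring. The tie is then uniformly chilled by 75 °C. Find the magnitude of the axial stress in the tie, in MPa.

σ ≈ 27.3 MPa (tensile)

If the spring were absent the tie would shorten by αΔT L = 13.4×10⁻⁶ × 75 × 1850 = 1.859 mm.
Let P be the tensile force in the spring. The tie extends elastically by PL/(AE) and the spring stretches by P/k; together these equal δ_free.
So P = δ_free / [L/(AE) + 1/k] = 1.859 / [ 1850/(2725×210×10³) + 1/(46×10³) ].
P = 1.859 / 2.497×10⁻⁵ = 74450 N.
σ = P/A = 74450/2725 = 27.32 MPa.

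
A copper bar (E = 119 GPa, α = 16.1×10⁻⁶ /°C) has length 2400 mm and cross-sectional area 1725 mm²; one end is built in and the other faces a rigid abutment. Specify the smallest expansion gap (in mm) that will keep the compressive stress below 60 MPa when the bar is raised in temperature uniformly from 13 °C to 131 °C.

g ≈ 3.35 mm

Free expansion if unrestrained: δ_free = αΔT L = 16.1×10⁻⁶ × 118 × 2400 = 4.56 mm.
A stress of 60 MPa corresponds to the wall pushing the bar back by σL/E = 60×2400/(119×10³) = 1.21 mm.
So the gap has to take up the difference, g_min = δ_free − σL/E = 4.56 − 1.21 = 3.349 mm.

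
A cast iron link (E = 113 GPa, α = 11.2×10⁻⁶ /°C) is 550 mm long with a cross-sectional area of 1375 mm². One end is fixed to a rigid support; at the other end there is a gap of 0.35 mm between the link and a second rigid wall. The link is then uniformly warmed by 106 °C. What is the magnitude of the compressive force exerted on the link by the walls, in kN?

Free thermal elongation = αΔT L = 11.2×10⁻⁶ × 106 × 550 = 0.653 mm.
The gap closes (δ_free > 0.35 mm) and the wall then resists a further 0.653 − 0.35 = 0.303 mm of expansion.
Compatibility: PL/(AE) = 0.303 mm, so σ = P/A = E × (0.303/550) = 62.24 MPa.
Force on the wall = σA = 62.24 × 1375 mm² = 85.59 kN.

P ≈ 85.6 kN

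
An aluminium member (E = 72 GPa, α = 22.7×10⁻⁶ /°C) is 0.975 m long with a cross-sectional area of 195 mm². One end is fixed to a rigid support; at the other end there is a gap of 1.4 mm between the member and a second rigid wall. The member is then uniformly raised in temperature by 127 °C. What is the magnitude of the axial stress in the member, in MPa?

If the wall were absent the member would grow by αΔT L = 22.7×10⁻⁶ × 127 × 975 = 2.811 mm.
This exceeds the 1.4 mm gap, so the wall pushes back. The portion of expansion that must be recovered elastically is δ_free − gap = 2.811 − 1.4 = 1.411 mm.
That suppressed elongation corresponds to σ = E·Δ/L = 72×10³ × 1.411/975 = 104.2 MPa.

σ ≈ 104 MPa (compressive)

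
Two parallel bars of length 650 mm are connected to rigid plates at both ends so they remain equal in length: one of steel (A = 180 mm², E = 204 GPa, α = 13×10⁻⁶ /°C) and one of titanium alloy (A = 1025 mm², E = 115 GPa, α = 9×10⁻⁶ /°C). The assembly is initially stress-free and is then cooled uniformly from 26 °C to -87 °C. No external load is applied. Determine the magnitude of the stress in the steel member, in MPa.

σ ≈ 70.3 MPa (tensile)

Both members must finish at the same length. With the larger α, the steel tends to over-contract; the plates restrain it, putting the steel in tension and the titanium alloy in compression. With no external load the two internal forces are equal and opposite, magnitude P.
Compatibility of the two members (thermal + elastic change equal): (α₁ − α₂)ΔT = P·[1/(A₁E₁) + 1/(A₂E₂)].
|α₁ − α₂|·ΔT = 4×10⁻⁶ × 113 = 0.000452.
1/(A₁E₁) + 1/(A₂E₂) = 1/(180×204×10³) + 1/(1025×115×10³) = 3.572×10⁻⁸ N⁻¹.
P = 0.000452 / 3.572×10⁻⁸ = 12660 N = 12.66 kN.
σ_{steel} = P/A₁ = 12660/180 = 70.31 MPa, tensile.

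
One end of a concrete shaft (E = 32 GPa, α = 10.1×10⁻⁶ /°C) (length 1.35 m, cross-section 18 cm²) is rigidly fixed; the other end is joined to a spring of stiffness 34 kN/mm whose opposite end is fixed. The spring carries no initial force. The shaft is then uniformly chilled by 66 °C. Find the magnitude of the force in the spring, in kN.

Free thermal contraction: δ_free = αΔT L = 10.1×10⁻⁶ × 66 × 1350 = 0.8999 mm.
With a force P in the spring, the elastic change of the shaft is PL/(AE) and that of the spring is P/k; compatibility requires their sum to equal δ_free.
P [ L/(AE) + 1/k ] = δ_free → P [ 1350/(1800×32×10³) + 1/(34×10³) ] = 0.8999.
P = 0.8999 / 5.285×10⁻⁵ = 17030 N.

P ≈ 17 kN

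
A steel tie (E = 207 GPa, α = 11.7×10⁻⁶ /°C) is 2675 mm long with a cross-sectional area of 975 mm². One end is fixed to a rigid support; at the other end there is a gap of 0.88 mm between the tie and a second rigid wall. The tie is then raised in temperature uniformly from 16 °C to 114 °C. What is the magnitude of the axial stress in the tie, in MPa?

Free thermal elongation = αΔT L = 11.7×10⁻⁶ × 98 × 2675 = 3.067 mm.
After closing the 0.88 mm clearance, 3.067 − 0.88 = 2.187 mm of expansion remains to be suppressed by the wall.
Compatibility: PL/(AE) = 2.187 mm, so σ = P/A = E × (2.187/2675) = 169.2 MPa.

σ ≈ 169 MPa (compressive)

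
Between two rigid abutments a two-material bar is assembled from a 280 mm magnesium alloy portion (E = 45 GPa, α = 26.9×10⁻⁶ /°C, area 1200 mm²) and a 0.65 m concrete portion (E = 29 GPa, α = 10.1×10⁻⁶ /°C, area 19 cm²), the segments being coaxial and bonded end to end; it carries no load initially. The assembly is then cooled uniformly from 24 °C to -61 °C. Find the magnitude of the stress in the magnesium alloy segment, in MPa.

With the walls removed the bar would change length by δ_free = Σ αᵢΔT Lᵢ = 26.9×10⁻⁶×85×280 + 10.1×10⁻⁶×85×650 = 1.198 mm.
The rigid supports impose zero overall length change; the single axial force P common to all segments must satisfy P Σ Lᵢ/(AᵢEᵢ) = δ_free.
Σ Lᵢ/(AᵢEᵢ) = 280/(1200×45×10³) + 650/(1900×29×10³) = 1.698×10⁻⁵ mm/N.
Hence P = δ_free / Σ(L/AE) = 1.198/1.698×10⁻⁵ = 70.56 kN (tensile).
σ_{magnesium alloy} = P / A = 70560 / 1200 = 58.8 MPa.

σ ≈ 58.8 MPa (tensile)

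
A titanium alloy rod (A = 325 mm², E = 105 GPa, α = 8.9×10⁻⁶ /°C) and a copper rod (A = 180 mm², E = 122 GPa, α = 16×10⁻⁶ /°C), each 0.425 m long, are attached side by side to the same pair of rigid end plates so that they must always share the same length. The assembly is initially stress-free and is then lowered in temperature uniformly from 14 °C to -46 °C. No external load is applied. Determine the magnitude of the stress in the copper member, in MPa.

σ ≈ 31.6 MPa (tensile)

Both members must finish at the same length. With the larger α, the copper tends to over-contract; the plates restrain it, putting the copper in tension and the titanium alloy in compression. With no external load the two internal forces are equal and opposite, magnitude P.
Compatibility of the two members (thermal + elastic change equal): (α₁ − α₂)ΔT = P·[1/(A₁E₁) + 1/(A₂E₂)].
|α₁ − α₂|·ΔT = 7.1×10⁻⁶ × 60 = 0.000426.
1/(A₁E₁) + 1/(A₂E₂) = 1/(325×105×10³) + 1/(180×122×10³) = 7.484×10⁻⁸ N⁻¹.
So P = 0.000426 / 7.484×10⁻⁸ = 5.692 kN.
σ_{copper} = P/A₂ = 5692/180 = 31.62 MPa, tensile.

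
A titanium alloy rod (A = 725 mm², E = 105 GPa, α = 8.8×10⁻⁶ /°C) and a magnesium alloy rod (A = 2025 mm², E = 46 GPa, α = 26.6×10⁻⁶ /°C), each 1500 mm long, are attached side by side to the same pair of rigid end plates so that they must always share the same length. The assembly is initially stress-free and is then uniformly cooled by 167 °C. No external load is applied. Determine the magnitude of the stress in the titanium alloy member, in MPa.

σ ≈ 172 MPa (compressive)

Equilibrium of a rigid end plate with no external load gives equal and opposite internal forces ±P in the two members. Since α_{magnesium alloy} > α_{titanium alloy}, cooling drives the magnesium alloy into tension and the titanium alloy into compression.
Setting the final lengths equal and cancelling L: (α₁ − α₂)ΔT = P/(A₁E₁) + P/(A₂E₂).
|α₁ − α₂|·ΔT = 17.8×10⁻⁶ × 167 = 0.002973.
1/(A₁E₁) + 1/(A₂E₂) = 1/(725×105×10³) + 1/(2025×46×10³) = 2.387×10⁻⁸ N⁻¹.
So P = 0.002973 / 2.387×10⁻⁸ = 124.5 kN.
σ_{titanium alloy} = P/A₁ = 124500/725 = 171.8 MPa, compressive.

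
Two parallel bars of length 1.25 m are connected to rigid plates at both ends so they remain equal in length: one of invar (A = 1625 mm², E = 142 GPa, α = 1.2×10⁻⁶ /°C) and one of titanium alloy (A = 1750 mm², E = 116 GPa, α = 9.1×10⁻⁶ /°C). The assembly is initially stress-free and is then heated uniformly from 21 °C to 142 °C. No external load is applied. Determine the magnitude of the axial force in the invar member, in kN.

Both members must finish at the same length. With the larger α, the titanium alloy tends to over-expand; the plates restrain it, putting the titanium alloy in compression and the invar in tension. With no external load the two internal forces are equal and opposite, magnitude P.
Equating the net (thermal + elastic) strains gives |α₁ − α₂|·ΔT = P·[1/(A₁E₁) + 1/(A₂E₂)].
|α₁ − α₂|·ΔT = 7.9×10⁻⁶ × 121 = 0.0009559.
1/(A₁E₁) + 1/(A₂E₂) = 1/(1625×142×10³) + 1/(1750×116×10³) = 9.26×10⁻⁹ N⁻¹.
So P = 0.0009559 / 9.26×10⁻⁹ = 103.2 kN.

P ≈ 103 kN (tensile in the invar)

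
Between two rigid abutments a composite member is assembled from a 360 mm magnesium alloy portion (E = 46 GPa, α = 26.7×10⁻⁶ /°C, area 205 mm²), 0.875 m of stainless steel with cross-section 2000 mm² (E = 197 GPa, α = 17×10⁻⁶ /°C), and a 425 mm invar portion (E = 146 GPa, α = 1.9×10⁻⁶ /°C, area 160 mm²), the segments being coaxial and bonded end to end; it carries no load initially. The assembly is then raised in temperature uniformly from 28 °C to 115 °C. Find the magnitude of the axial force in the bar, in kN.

P ≈ 37.6 kN (compressive)

With the walls removed the bar would change length by δ_free = Σ αᵢΔT Lᵢ = 26.7×10⁻⁶×87×360 + 17×10⁻⁶×87×875 + 1.9×10⁻⁶×87×425 = 2.201 mm.
Since the ends are fixed, an axial force P builds up, equal in every segment, with P · Σ Lᵢ/(AᵢEᵢ) = δ_free.
Σ Lᵢ/(AᵢEᵢ) = 360/(205×46×10³) + 875/(2000×197×10³) + 425/(160×146×10³) = 5.859×10⁻⁵ mm/N.
So P = 2.201 / 5.859×10⁻⁵ = 37.56 kN, compressive.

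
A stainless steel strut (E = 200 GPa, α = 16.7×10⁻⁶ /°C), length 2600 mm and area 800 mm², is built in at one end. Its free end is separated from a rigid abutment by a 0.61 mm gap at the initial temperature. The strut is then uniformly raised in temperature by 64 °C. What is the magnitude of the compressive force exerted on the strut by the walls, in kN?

Free thermal elongation = αΔT L = 16.7×10⁻⁶ × 64 × 2600 = 2.779 mm.
The gap closes (δ_free > 0.61 mm) and the wall then resists a further 2.779 − 0.61 = 2.169 mm of expansion.
Compatibility: PL/(AE) = 2.169 mm, so σ = P/A = E × (2.169/2600) = 166.8 MPa.
P = σA = 166.8 × 800 = 133.5 kN.

P ≈ 133 kN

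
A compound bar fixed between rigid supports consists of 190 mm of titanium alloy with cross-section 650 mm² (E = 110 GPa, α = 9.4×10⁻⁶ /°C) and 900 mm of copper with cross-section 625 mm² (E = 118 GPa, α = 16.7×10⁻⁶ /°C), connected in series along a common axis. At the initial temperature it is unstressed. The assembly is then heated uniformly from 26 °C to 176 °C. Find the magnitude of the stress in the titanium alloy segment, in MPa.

If the supports were absent, the total length change would be Σ αᵢΔT Lᵢ = 9.4×10⁻⁶×150×190 + 16.7×10⁻⁶×150×900 = 2.522 mm.
The rigid supports impose zero overall length change; the single axial force P common to all segments must satisfy P Σ Lᵢ/(AᵢEᵢ) = δ_free.
The series flexibility is Σ Lᵢ/(AᵢEᵢ) = 190/(650×110×10³) + 900/(625×118×10³) = 1.486×10⁻⁵ mm/N.
Hence P = δ_free / Σ(L/AE) = 2.522/1.486×10⁻⁵ = 169.7 kN (compressive).
σ_{titanium alloy} = P / A = 169700 / 650 = 261.1 MPa.

σ ≈ 261 MPa (compressive)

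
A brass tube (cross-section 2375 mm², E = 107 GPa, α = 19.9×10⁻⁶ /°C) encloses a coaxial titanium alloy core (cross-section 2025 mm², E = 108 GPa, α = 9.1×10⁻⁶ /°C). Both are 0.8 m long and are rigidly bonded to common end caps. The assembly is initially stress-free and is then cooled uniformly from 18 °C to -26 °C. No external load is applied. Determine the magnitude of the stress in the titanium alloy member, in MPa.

σ ≈ 27.6 MPa (compressive)

Both members must finish at the same length. With the larger α, the brass tends to over-contract; the plates restrain it, putting the brass in tension and the titanium alloy in compression. With no external load the two internal forces are equal and opposite, magnitude P.
Setting the final lengths equal and cancelling L: (α₁ − α₂)ΔT = P/(A₁E₁) + P/(A₂E₂).
|α₁ − α₂|·ΔT = 10.8×10⁻⁶ × 44 = 0.0004752.
1/(A₁E₁) + 1/(A₂E₂) = 1/(2375×107×10³) + 1/(2025×108×10³) = 8.508×10⁻⁹ N⁻¹.
So P = 0.0004752 / 8.508×10⁻⁹ = 55.86 kN.
σ_{titanium alloy} = P/A₂ = 55860/2025 = 27.58 MPa, compressive.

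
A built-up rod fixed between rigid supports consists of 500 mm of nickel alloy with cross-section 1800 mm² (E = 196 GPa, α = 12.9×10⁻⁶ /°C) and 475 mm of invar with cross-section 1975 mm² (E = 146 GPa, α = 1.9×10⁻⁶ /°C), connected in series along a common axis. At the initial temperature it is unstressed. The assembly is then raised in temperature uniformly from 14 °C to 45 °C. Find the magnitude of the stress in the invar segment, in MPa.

If the supports were absent, the total length change would be Σ αᵢΔT Lᵢ = 12.9×10⁻⁶×31×500 + 1.9×10⁻⁶×31×475 = 0.2279 mm.
The walls prevent any net length change, so an axial force P (same in every segment) develops. Compatibility: P · Σ Lᵢ/(AᵢEᵢ) = δ_free.
Σ Lᵢ/(AᵢEᵢ) = 500/(1800×196×10³) + 475/(1975×146×10³) = 3.065×10⁻⁶ mm/N.
So P = 0.2279 / 3.065×10⁻⁶ = 74.38 kN, compressive.
σ_{invar} = P / A = 74380 / 1975 = 37.66 MPa.

σ ≈ 37.7 MPa (compressive)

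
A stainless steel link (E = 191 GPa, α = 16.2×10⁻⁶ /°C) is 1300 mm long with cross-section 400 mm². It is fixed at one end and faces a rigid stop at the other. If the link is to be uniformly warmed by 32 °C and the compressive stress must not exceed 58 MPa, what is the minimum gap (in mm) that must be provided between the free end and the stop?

g ≈ 0.279 mm

With no wall the link would lengthen by αΔT L = 16.2×10⁻⁶ × 32 × 1300 = 0.6739 mm.
At the allowable stress the elastic shortening the wall may impose is σL/E = 58 × 1300 / (191×10³) = 0.3948 mm.
The gap must absorb the remainder: g_min = 0.6739 − 0.3948 = 0.2792 mm.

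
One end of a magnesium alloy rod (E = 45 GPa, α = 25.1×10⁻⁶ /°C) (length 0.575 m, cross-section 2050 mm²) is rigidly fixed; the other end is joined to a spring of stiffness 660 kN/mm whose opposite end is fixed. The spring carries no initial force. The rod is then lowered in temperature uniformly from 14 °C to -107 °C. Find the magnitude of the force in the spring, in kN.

Free thermal contraction: δ_free = αΔT L = 25.1×10⁻⁶ × 121 × 575 = 1.746 mm.
With a force P in the spring, the elastic change of the rod is PL/(AE) and that of the spring is P/k; compatibility requires their sum to equal δ_free.
P [ L/(AE) + 1/k ] = δ_free → P [ 575/(2050×45×10³) + 1/(660×10³) ] = 1.746.
P = 1.746 / 7.748×10⁻⁶ = 225400 N.

P ≈ 225 kN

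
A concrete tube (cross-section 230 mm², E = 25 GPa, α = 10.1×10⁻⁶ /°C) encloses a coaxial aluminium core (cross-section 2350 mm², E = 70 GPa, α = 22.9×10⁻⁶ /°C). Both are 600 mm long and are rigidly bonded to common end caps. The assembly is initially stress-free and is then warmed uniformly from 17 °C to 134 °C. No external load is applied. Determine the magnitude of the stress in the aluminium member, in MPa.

σ ≈ 3.54 MPa (compressive)

The aluminium has the larger α, so on heating it would change length more than the concrete if both were free. The rigid plates force a common final length, so the aluminium is put into compression and the concrete into tension, with equal and opposite forces P (no external load).
Compatibility of the two members (thermal + elastic change equal): (α₁ − α₂)ΔT = P·[1/(A₁E₁) + 1/(A₂E₂)].
|α₁ − α₂|·ΔT = 12.8×10⁻⁶ × 117 = 0.001498.
1/(A₁E₁) + 1/(A₂E₂) = 1/(230×25×10³) + 1/(2350×70×10³) = 1.8×10⁻⁷ N⁻¹.
P = 0.001498 / 1.8×10⁻⁷ = 8320 N = 8.32 kN.
σ_{aluminium} = P/A₂ = 8320/2350 = 3.541 MPa, compressive.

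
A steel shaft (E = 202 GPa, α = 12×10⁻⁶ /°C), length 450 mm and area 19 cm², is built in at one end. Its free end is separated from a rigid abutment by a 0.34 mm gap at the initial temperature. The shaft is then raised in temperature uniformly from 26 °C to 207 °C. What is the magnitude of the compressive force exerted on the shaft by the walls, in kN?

P ≈ 544 kN

Free thermal elongation = αΔT L = 12×10⁻⁶ × 181 × 450 = 0.9774 mm.
After closing the 0.34 mm clearance, 0.9774 − 0.34 = 0.6374 mm of expansion remains to be suppressed by the wall.
Compatibility: PL/(AE) = 0.6374 mm, so σ = P/A = E × (0.6374/450) = 286.1 MPa.
Force on the wall = σA = 286.1 × 1900 mm² = 543.6 kN.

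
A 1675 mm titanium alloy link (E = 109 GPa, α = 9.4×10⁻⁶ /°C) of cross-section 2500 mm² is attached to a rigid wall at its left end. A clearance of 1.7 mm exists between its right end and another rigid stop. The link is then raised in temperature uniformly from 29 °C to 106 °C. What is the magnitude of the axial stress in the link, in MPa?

If the wall were absent the link would grow by αΔT L = 9.4×10⁻⁶ × 77 × 1675 = 1.212 mm.
This is smaller than the 1.7 mm clearance, so the link expands freely without reaching the stop — the stress is zero.

σ ≈ 0 MPa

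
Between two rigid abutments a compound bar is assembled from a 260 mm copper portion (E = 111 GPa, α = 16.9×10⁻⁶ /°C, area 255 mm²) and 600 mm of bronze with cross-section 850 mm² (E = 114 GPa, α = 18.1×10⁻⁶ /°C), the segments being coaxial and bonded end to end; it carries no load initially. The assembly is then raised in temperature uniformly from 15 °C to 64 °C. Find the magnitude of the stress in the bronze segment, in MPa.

If the supports were absent, the total length change would be Σ αᵢΔT Lᵢ = 16.9×10⁻⁶×49×260 + 18.1×10⁻⁶×49×600 = 0.7474 mm.
The walls prevent any net length change, so an axial force P (same in every segment) develops. Compatibility: P · Σ Lᵢ/(AᵢEᵢ) = δ_free.
The series flexibility is Σ Lᵢ/(AᵢEᵢ) = 260/(255×111×10³) + 600/(850×114×10³) = 1.538×10⁻⁵ mm/N.
So P = 0.7474 / 1.538×10⁻⁵ = 48.61 kN, compressive.
σ_{bronze} = P / A = 48610 / 850 = 57.18 MPa.

σ ≈ 57.2 MPa (compressive)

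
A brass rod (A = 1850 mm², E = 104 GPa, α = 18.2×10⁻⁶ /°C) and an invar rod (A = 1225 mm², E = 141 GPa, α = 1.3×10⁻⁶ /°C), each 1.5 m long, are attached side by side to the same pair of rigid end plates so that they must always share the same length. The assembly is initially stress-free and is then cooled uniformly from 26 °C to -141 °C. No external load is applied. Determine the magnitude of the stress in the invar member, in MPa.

σ ≈ 210 MPa (compressive)

Both members must finish at the same length. With the larger α, the brass tends to over-contract; the plates restrain it, putting the brass in tension and the invar in compression. With no external load the two internal forces are equal and opposite, magnitude P.
Equating the net (thermal + elastic) strains gives |α₁ − α₂|·ΔT = P·[1/(A₁E₁) + 1/(A₂E₂)].
|α₁ − α₂|·ΔT = 16.9×10⁻⁶ × 167 = 0.002822.
1/(A₁E₁) + 1/(A₂E₂) = 1/(1850×104×10³) + 1/(1225×141×10³) = 1.099×10⁻⁸ N⁻¹.
So P = 0.002822 / 1.099×10⁻⁸ = 256.9 kN.
σ_{invar} = P/A₂ = 256900/1225 = 209.7 MPa, compressive.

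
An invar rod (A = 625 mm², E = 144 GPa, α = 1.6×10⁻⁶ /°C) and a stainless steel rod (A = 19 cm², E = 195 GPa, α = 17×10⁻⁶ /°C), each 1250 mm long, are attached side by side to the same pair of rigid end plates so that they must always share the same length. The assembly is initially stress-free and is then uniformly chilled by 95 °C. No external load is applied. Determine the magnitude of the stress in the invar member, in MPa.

Both members must finish at the same length. With the larger α, the stainless steel tends to over-contract; the plates restrain it, putting the stainless steel in tension and the invar in compression. With no external load the two internal forces are equal and opposite, magnitude P.
Setting the final lengths equal and cancelling L: (α₁ − α₂)ΔT = P/(A₁E₁) + P/(A₂E₂).
|α₁ − α₂|·ΔT = 15.4×10⁻⁶ × 95 = 0.001463.
1/(A₁E₁) + 1/(A₂E₂) = 1/(625×144×10³) + 1/(1900×195×10³) = 1.381×10⁻⁸ N⁻¹.
P = 0.001463 / 1.381×10⁻⁸ = 105900 N = 105.9 kN.
σ_{invar} = P/A₁ = 105900/625 = 169.5 MPa, compressive.

σ ≈ 169 MPa (compressive)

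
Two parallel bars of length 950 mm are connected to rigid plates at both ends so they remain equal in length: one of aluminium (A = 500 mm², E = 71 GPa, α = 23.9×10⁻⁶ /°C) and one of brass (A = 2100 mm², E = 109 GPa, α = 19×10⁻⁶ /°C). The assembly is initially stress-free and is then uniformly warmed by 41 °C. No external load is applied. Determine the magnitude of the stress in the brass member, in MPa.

Equilibrium of a rigid end plate with no external load gives equal and opposite internal forces ±P in the two members. Since α_{aluminium} > α_{brass}, heating drives the aluminium into compression and the brass into tension.
Equating the net (thermal + elastic) strains gives |α₁ − α₂|·ΔT = P·[1/(A₁E₁) + 1/(A₂E₂)].
|α₁ − α₂|·ΔT = 4.9×10⁻⁶ × 41 = 0.0002009.
1/(A₁E₁) + 1/(A₂E₂) = 1/(500×71×10³) + 1/(2100×109×10³) = 3.254×10⁻⁸ N⁻¹.
So P = 0.0002009 / 3.254×10⁻⁸ = 6.174 kN.
σ_{brass} = P/A₂ = 6174/2100 = 2.94 MPa, tensile.

σ ≈ 2.94 MPa (tensile)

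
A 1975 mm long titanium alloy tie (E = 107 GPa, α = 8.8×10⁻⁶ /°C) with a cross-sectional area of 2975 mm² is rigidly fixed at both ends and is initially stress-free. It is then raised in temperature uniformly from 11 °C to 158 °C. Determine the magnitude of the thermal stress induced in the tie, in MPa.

Because both ends are immovable the net strain is zero, and the suppressed thermal strain is αΔT = 8.8×10⁻⁶ × 147 = 1293.6×10⁻⁶.
Hence σ = E·αΔT = 107×10³ × 1293.6×10⁻⁶ = 138.4 MPa, compressive.

σ ≈ 138 MPa (compressive)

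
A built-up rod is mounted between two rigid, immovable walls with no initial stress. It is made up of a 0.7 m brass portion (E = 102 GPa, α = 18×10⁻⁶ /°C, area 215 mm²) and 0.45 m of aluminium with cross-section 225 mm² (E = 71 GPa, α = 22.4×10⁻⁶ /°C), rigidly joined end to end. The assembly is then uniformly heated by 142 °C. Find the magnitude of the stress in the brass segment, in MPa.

σ ≈ 249 MPa (compressive)

Free thermal expansion of the whole bar: Σ αᵢΔT Lᵢ = 18×10⁻⁶×142×700 + 22.4×10⁻⁶×142×450 = 3.221 mm.
The walls prevent any net length change, so an axial force P (same in every segment) develops. Compatibility: P · Σ Lᵢ/(AᵢEᵢ) = δ_free.
Σ Lᵢ/(AᵢEᵢ) = 700/(215×102×10³) + 450/(225×71×10³) = 6.009×10⁻⁵ mm/N.
Hence P = δ_free / Σ(L/AE) = 3.221/6.009×10⁻⁵ = 53.6 kN (compressive).
σ_{brass} = P / A = 53600 / 215 = 249.3 MPa.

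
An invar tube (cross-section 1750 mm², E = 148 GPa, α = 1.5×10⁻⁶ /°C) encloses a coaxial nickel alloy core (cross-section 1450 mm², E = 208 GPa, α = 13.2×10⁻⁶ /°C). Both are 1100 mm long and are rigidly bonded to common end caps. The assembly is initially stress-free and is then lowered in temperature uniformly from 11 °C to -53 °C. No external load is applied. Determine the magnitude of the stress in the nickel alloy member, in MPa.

σ ≈ 72 MPa (tensile)

Equilibrium of a rigid end plate with no external load gives equal and opposite internal forces ±P in the two members. Since α_{nickel alloy} > α_{invar}, cooling drives the nickel alloy into tension and the invar into compression.
Setting the final lengths equal and cancelling L: (α₁ − α₂)ΔT = P/(A₁E₁) + P/(A₂E₂).
|α₁ − α₂|·ΔT = 11.7×10⁻⁶ × 64 = 0.0007488.
1/(A₁E₁) + 1/(A₂E₂) = 1/(1750×148×10³) + 1/(1450×208×10³) = 7.177×10⁻⁹ N⁻¹.
P = 0.0007488 / 7.177×10⁻⁹ = 104300 N = 104.3 kN.
σ_{nickel alloy} = P/A₂ = 104300/1450 = 71.96 MPa, tensile.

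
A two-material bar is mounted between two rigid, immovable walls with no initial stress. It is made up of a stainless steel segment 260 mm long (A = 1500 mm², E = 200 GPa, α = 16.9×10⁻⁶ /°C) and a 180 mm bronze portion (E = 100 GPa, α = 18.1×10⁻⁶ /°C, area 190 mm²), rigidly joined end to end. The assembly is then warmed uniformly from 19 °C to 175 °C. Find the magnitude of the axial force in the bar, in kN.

P ≈ 115 kN (compressive)

Free thermal expansion of the whole bar: Σ αᵢΔT Lᵢ = 16.9×10⁻⁶×156×260 + 18.1×10⁻⁶×156×180 = 1.194 mm.
Since the ends are fixed, an axial force P builds up, equal in every segment, with P · Σ Lᵢ/(AᵢEᵢ) = δ_free.
Σ Lᵢ/(AᵢEᵢ) = 260/(1500×200×10³) + 180/(190×100×10³) = 1.034×10⁻⁵ mm/N.
P = 1.194 / 1.034×10⁻⁵ = 115400 N = 115.4 kN, compressive.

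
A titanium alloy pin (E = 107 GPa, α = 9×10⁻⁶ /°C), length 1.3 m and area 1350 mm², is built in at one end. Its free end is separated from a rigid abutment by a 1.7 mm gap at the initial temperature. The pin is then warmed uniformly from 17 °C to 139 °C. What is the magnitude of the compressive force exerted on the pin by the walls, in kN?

P ≈ 0 kN

Free thermal elongation = αΔT L = 9×10⁻⁶ × 122 × 1300 = 1.427 mm.
Since δ_free = 1.43 mm is less than the 1.7 mm gap, the pin never touches the wall. No axial force develops.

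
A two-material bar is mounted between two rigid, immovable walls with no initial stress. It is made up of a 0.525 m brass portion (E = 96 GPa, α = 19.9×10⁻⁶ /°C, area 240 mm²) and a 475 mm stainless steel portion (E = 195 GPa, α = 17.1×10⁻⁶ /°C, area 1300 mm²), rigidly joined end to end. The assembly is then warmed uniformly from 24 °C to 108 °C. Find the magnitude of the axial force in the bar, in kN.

P ≈ 63.3 kN (compressive)

With the walls removed the bar would change length by δ_free = Σ αᵢΔT Lᵢ = 19.9×10⁻⁶×84×525 + 17.1×10⁻⁶×84×475 = 1.56 mm.
The rigid supports impose zero overall length change; the single axial force P common to all segments must satisfy P Σ Lᵢ/(AᵢEᵢ) = δ_free.
The series flexibility is Σ Lᵢ/(AᵢEᵢ) = 525/(240×96×10³) + 475/(1300×195×10³) = 2.466×10⁻⁵ mm/N.
P = 1.56 / 2.466×10⁻⁵ = 63250 N = 63.25 kN, compressive.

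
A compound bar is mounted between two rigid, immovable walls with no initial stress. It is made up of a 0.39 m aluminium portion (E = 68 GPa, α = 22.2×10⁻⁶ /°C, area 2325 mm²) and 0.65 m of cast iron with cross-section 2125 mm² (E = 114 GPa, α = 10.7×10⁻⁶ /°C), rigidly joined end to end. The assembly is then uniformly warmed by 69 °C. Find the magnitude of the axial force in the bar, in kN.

If the supports were absent, the total length change would be Σ αᵢΔT Lᵢ = 22.2×10⁻⁶×69×390 + 10.7×10⁻⁶×69×650 = 1.077 mm.
Since the ends are fixed, an axial force P builds up, equal in every segment, with P · Σ Lᵢ/(AᵢEᵢ) = δ_free.
Σ Lᵢ/(AᵢEᵢ) = 390/(2325×68×10³) + 650/(2125×114×10³) = 5.15×10⁻⁶ mm/N.
So P = 1.077 / 5.15×10⁻⁶ = 209.2 kN, compressive.

P ≈ 209 kN (compressive)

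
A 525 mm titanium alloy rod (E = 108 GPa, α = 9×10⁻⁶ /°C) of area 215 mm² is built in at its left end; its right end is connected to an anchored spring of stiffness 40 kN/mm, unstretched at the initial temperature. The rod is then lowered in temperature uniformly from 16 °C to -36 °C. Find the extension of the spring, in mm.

Free thermal contraction: δ_free = αΔT L = 9×10⁻⁶ × 52 × 525 = 0.2457 mm.
Let P be the tensile force in the spring. The rod extends elastically by PL/(AE) and the spring stretches by P/k; together these equal δ_free.
So P = δ_free / [L/(AE) + 1/k] = 0.2457 / [ 525/(215×108×10³) + 1/(40×10³) ].
P = 0.2457 / 4.761×10⁻⁵ = 5161 N.
Spring extension = P/k = 5161/(40×10³) = 0.129 mm.

δ ≈ 0.129 mm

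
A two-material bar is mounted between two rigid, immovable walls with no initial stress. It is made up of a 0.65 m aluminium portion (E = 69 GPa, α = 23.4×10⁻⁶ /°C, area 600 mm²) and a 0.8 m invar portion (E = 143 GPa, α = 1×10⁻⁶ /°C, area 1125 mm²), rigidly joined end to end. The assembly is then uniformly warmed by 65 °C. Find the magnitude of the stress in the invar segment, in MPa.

If the supports were absent, the total length change would be Σ αᵢΔT Lᵢ = 23.4×10⁻⁶×65×650 + 1×10⁻⁶×65×800 = 1.041 mm.
The rigid supports impose zero overall length change; the single axial force P common to all segments must satisfy P Σ Lᵢ/(AᵢEᵢ) = δ_free.
Σ Lᵢ/(AᵢEᵢ) = 650/(600×69×10³) + 800/(1125×143×10³) = 2.067×10⁻⁵ mm/N.
Hence P = δ_free / Σ(L/AE) = 1.041/2.067×10⁻⁵ = 50.34 kN (compressive).
σ_{invar} = P / A = 50340 / 1125 = 44.74 MPa.

σ ≈ 44.7 MPa (compressive)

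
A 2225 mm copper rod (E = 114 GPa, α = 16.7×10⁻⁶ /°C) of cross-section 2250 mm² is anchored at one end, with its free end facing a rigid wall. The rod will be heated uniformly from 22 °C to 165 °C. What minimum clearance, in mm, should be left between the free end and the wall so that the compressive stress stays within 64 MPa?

g ≈ 4.06 mm

Free expansion if unrestrained: δ_free = αΔT L = 16.7×10⁻⁶ × 143 × 2225 = 5.314 mm.
At the allowable stress the elastic shortening the wall may impose is σL/E = 64 × 2225 / (114×10³) = 1.249 mm.
So the gap has to take up the difference, g_min = δ_free − σL/E = 5.314 − 1.249 = 4.064 mm.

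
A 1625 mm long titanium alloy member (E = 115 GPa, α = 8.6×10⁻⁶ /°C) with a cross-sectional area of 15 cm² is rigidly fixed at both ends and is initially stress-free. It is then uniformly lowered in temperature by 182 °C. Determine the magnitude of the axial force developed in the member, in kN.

P ≈ 270 kN (tensile)

The ends cannot move, so σ = EαΔT = 115×10³ × 8.6×10⁻⁶ × 182 = 180 MPa.
Then P = σA = 180 × 1500 mm² = 270 kN, tensile.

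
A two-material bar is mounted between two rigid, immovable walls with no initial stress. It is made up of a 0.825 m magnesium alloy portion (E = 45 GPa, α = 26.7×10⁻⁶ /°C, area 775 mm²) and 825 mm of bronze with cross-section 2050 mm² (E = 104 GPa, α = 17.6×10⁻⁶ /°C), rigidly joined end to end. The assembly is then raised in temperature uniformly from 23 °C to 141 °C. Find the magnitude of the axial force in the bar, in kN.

If the supports were absent, the total length change would be Σ αᵢΔT Lᵢ = 26.7×10⁻⁶×118×825 + 17.6×10⁻⁶×118×825 = 4.313 mm.
Since the ends are fixed, an axial force P builds up, equal in every segment, with P · Σ Lᵢ/(AᵢEᵢ) = δ_free.
Σ Lᵢ/(AᵢEᵢ) = 825/(775×45×10³) + 825/(2050×104×10³) = 2.753×10⁻⁵ mm/N.
Hence P = δ_free / Σ(L/AE) = 4.313/2.753×10⁻⁵ = 156.7 kN (compressive).

P ≈ 157 kN (compressive)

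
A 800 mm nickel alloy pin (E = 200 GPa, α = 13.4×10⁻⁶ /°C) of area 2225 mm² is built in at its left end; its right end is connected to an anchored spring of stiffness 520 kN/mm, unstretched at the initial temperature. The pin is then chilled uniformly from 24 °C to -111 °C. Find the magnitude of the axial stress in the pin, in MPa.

σ ≈ 175 MPa (tensile)

The unrestrained thermal change is αΔT L = 13.4×10⁻⁶ × 135 × 800 = 1.447 mm.
With a force P in the spring, the elastic change of the pin is PL/(AE) and that of the spring is P/k; compatibility requires their sum to equal δ_free.
P [ L/(AE) + 1/k ] = δ_free → P [ 800/(2225×200×10³) + 1/(520×10³) ] = 1.447.
P = 1.447 / 3.721×10⁻⁶ = 388900 N.
σ = P/A = 388900/2225 = 174.8 MPa.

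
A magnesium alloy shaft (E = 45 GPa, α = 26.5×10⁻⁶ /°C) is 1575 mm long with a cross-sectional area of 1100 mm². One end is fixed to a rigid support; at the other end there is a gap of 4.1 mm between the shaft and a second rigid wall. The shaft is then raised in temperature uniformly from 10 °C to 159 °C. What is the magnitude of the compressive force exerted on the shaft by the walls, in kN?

If the wall were absent the shaft would grow by αΔT L = 26.5×10⁻⁶ × 149 × 1575 = 6.219 mm.
After closing the 4.1 mm clearance, 6.219 − 4.1 = 2.119 mm of expansion remains to be suppressed by the wall.
Compatibility: PL/(AE) = 2.119 mm, so σ = P/A = E × (2.119/1575) = 60.54 MPa.
P = σA = 60.54 × 1100 = 66.59 kN.

P ≈ 66.6 kN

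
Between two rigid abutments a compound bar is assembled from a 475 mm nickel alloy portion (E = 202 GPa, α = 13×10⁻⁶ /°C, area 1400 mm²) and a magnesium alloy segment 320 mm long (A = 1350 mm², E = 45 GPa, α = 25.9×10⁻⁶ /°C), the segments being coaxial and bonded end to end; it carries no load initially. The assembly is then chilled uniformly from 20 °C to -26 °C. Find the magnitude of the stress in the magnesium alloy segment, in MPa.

With the walls removed the bar would change length by δ_free = Σ αᵢΔT Lᵢ = 13×10⁻⁶×46×475 + 25.9×10⁻⁶×46×320 = 0.6653 mm.
The rigid supports impose zero overall length change; the single axial force P common to all segments must satisfy P Σ Lᵢ/(AᵢEᵢ) = δ_free.
The series flexibility is Σ Lᵢ/(AᵢEᵢ) = 475/(1400×202×10³) + 320/(1350×45×10³) = 6.947×10⁻⁶ mm/N.
So P = 0.6653 / 6.947×10⁻⁶ = 95.77 kN, tensile.
σ_{magnesium alloy} = P / A = 95770 / 1350 = 70.94 MPa.

σ ≈ 70.9 MPa (tensile)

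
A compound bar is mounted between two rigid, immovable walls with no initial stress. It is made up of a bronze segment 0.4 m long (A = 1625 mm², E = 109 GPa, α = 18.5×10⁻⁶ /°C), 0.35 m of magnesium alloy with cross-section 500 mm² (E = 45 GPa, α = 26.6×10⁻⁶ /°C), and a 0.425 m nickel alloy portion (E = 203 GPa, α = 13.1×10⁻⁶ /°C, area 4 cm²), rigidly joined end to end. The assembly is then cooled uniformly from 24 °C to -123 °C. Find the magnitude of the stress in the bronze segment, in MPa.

σ ≈ 87.4 MPa (tensile)

If the supports were absent, the total length change would be Σ αᵢΔT Lᵢ = 18.5×10⁻⁶×147×400 + 26.6×10⁻⁶×147×350 + 13.1×10⁻⁶×147×425 = 3.275 mm.
The walls prevent any net length change, so an axial force P (same in every segment) develops. Compatibility: P · Σ Lᵢ/(AᵢEᵢ) = δ_free.
Σ Lᵢ/(AᵢEᵢ) = 400/(1625×109×10³) + 350/(500×45×10³) + 425/(400×203×10³) = 2.305×10⁻⁵ mm/N.
Hence P = δ_free / Σ(L/AE) = 3.275/2.305×10⁻⁵ = 142.1 kN (tensile).
σ_{bronze} = P / A = 142100 / 1625 = 87.44 MPa.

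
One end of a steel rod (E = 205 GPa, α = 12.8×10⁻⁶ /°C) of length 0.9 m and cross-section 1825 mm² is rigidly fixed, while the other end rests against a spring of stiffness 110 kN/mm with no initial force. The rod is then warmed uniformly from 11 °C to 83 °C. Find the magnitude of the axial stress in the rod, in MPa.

σ ≈ 39.5 MPa (compressive)

The unrestrained thermal change is αΔT L = 12.8×10⁻⁶ × 72 × 900 = 0.8294 mm.
With a force P in the spring, the elastic change of the rod is PL/(AE) and that of the spring is P/k; compatibility requires their sum to equal δ_free.
So P = δ_free / [L/(AE) + 1/k] = 0.8294 / [ 900/(1825×205×10³) + 1/(110×10³) ].
P = 0.8294 / 1.15×10⁻⁵ = 72150 N.
σ = P/A = 72150/1825 = 39.53 MPa.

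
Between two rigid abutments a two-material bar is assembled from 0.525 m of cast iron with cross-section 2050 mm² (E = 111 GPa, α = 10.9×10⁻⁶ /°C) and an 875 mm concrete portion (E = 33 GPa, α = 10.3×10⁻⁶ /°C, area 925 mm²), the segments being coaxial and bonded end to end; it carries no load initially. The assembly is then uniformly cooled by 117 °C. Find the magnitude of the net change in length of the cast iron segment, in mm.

|ΔL| ≈ 0.541 mm

With the walls removed the bar would change length by δ_free = Σ αᵢΔT Lᵢ = 10.9×10⁻⁶×117×525 + 10.3×10⁻⁶×117×875 = 1.724 mm.
The rigid supports impose zero overall length change; the single axial force P common to all segments must satisfy P Σ Lᵢ/(AᵢEᵢ) = δ_free.
The series flexibility is Σ Lᵢ/(AᵢEᵢ) = 525/(2050×111×10³) + 875/(925×33×10³) = 3.097×10⁻⁵ mm/N.
Hence P = δ_free / Σ(L/AE) = 1.724/3.097×10⁻⁵ = 55.66 kN (tensile).
For the cast iron segment, free thermal change = 10.9×10⁻⁶×117×525 = 0.6695 mm and elastic change from P = 55660×525/(2050×111×10³) = 0.1284 mm; these oppose, so the net change is 0.541 mm (segment shortens).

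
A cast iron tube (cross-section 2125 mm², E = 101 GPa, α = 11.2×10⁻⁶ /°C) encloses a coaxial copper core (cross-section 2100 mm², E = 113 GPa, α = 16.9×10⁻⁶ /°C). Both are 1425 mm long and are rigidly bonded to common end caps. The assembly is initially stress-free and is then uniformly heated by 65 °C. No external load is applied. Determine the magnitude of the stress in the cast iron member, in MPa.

The copper has the larger α, so on heating it would change length more than the cast iron if both were free. The rigid plates force a common final length, so the copper is put into compression and the cast iron into tension, with equal and opposite forces P (no external load).
Equating the net (thermal + elastic) strains gives |α₁ − α₂|·ΔT = P·[1/(A₁E₁) + 1/(A₂E₂)].
|α₁ − α₂|·ΔT = 5.7×10⁻⁶ × 65 = 0.0003705.
1/(A₁E₁) + 1/(A₂E₂) = 1/(2125×101×10³) + 1/(2100×113×10³) = 8.873×10⁻⁹ N⁻¹.
P = 0.0003705 / 8.873×10⁻⁹ = 41750 N = 41.75 kN.
σ_{cast iron} = P/A₁ = 41750/2125 = 19.65 MPa, tensile.

σ ≈ 19.6 MPa (tensile)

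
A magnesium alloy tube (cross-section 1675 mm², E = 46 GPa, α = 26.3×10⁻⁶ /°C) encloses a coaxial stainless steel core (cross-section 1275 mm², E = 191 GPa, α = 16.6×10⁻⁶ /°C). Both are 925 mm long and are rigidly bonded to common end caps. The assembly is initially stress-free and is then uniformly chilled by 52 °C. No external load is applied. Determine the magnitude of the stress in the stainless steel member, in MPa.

The magnesium alloy has the larger α, so on cooling it would change length more than the stainless steel if both were free. The rigid plates force a common final length, so the magnesium alloy is put into tension and the stainless steel into compression, with equal and opposite forces P (no external load).
Compatibility of the two members (thermal + elastic change equal): (α₁ − α₂)ΔT = P·[1/(A₁E₁) + 1/(A₂E₂)].
|α₁ − α₂|·ΔT = 9.7×10⁻⁶ × 52 = 0.0005044.
1/(A₁E₁) + 1/(A₂E₂) = 1/(1675×46×10³) + 1/(1275×191×10³) = 1.708×10⁻⁸ N⁻¹.
So P = 0.0005044 / 1.708×10⁻⁸ = 29.52 kN.
σ_{stainless steel} = P/A₂ = 29520/1275 = 23.16 MPa, compressive.

σ ≈ 23.2 MPa (compressive)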